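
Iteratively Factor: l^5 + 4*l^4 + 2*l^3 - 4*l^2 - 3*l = (l + 1)*(l^4 + 3*l^3 - l^2 - 3*l) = l*(l + 1)*(l^3 + 3*l^2 - l - 3) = l*(l + 1)^2*(l^2 + 2*l - 3) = l*(l - 1)*(l + 1)^2*(l + 3)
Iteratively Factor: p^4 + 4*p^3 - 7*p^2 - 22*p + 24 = (p + 4)*(p^3 - 7*p + 6) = (p - 2)*(p + 4)*(p^2 + 2*p - 3) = (p - 2)*(p + 3)*(p + 4)*(p - 1)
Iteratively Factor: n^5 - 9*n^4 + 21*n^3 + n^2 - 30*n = (n - 5)*(n^4 - 4*n^3 + n^2 + 6*n) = n*(n - 5)*(n^3 - 4*n^2 + n + 6) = n*(n - 5)*(n + 1)*(n^2 - 5*n + 6) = n*(n - 5)*(n - 3)*(n + 1)*(n - 2)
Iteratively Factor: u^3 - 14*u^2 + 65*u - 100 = (u - 5)*(u^2 - 9*u + 20) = (u - 5)^2*(u - 4)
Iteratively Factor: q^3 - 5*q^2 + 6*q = (q - 3)*(q^2 - 2*q) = (q - 3)*(q - 2)*(q)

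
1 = 1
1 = 1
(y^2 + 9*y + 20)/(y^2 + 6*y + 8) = (y + 5)/(y + 2)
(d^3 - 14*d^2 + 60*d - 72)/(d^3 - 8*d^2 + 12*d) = (d - 6)/d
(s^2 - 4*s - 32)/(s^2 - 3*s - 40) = (s + 4)/(s + 5)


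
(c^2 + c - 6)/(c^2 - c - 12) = (c - 2)/(c - 4)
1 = 1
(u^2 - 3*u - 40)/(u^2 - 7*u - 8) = (u + 5)/(u + 1)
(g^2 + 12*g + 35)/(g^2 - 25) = (g + 7)/(g - 5)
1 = 1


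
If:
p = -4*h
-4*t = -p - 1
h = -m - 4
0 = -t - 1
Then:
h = 5/4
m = -21/4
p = -5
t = -1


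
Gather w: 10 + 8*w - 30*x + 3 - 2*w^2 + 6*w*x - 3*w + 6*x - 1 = -2*w^2 + w*(6*x + 5) - 24*x + 12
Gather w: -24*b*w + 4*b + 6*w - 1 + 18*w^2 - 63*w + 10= 4*b + 18*w^2 + w*(-24*b - 57) + 9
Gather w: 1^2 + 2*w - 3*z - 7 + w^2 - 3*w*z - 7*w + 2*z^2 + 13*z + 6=w^2 + w*(-3*z - 5) + 2*z^2 + 10*z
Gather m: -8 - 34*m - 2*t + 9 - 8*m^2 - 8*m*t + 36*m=-8*m^2 + m*(2 - 8*t) - 2*t + 1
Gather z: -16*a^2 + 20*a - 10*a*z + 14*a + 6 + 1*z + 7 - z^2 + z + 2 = -16*a^2 + 34*a - z^2 + z*(2 - 10*a) + 15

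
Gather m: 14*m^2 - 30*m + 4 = 14*m^2 - 30*m + 4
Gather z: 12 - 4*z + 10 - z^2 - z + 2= -z^2 - 5*z + 24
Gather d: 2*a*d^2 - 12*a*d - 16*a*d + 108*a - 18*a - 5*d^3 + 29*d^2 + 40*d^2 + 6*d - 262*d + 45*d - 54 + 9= 90*a - 5*d^3 + d^2*(2*a + 69) + d*(-28*a - 211) - 45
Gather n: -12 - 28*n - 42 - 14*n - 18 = -42*n - 72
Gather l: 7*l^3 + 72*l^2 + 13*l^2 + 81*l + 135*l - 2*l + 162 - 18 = 7*l^3 + 85*l^2 + 214*l + 144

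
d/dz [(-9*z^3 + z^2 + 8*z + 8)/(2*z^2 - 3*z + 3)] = 2*(-9*z^4 + 27*z^3 - 50*z^2 - 13*z + 24)/(4*z^4 - 12*z^3 + 21*z^2 - 18*z + 9)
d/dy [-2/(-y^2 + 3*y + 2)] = 2*(3 - 2*y)/(-y^2 + 3*y + 2)^2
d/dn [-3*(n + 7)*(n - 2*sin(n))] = -3*n + 3*(n + 7)*(2*cos(n) - 1) + 6*sin(n)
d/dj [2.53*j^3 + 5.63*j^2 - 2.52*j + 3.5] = 7.59*j^2 + 11.26*j - 2.52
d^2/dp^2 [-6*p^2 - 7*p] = -12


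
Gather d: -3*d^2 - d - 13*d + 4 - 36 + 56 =-3*d^2 - 14*d + 24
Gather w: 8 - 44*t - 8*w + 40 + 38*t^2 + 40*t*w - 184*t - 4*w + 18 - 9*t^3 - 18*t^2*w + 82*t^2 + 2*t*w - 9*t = -9*t^3 + 120*t^2 - 237*t + w*(-18*t^2 + 42*t - 12) + 66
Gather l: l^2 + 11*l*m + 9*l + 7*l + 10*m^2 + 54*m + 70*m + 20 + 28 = l^2 + l*(11*m + 16) + 10*m^2 + 124*m + 48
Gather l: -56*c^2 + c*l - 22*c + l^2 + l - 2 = -56*c^2 - 22*c + l^2 + l*(c + 1) - 2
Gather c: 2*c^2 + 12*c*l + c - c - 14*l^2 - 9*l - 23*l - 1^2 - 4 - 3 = 2*c^2 + 12*c*l - 14*l^2 - 32*l - 8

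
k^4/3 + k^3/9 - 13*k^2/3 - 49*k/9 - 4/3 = (k/3 + 1/3)*(k - 4)*(k + 1/3)*(k + 3)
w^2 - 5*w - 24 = (w - 8)*(w + 3)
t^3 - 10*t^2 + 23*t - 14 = (t - 7)*(t - 2)*(t - 1)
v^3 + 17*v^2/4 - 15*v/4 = v*(v - 3/4)*(v + 5)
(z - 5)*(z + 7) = z^2 + 2*z - 35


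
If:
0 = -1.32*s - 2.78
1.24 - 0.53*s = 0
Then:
No Solution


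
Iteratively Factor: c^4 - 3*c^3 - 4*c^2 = (c)*(c^3 - 3*c^2 - 4*c) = c^2*(c^2 - 3*c - 4) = c^2*(c - 4)*(c + 1)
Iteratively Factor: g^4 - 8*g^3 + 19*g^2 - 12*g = (g - 4)*(g^3 - 4*g^2 + 3*g) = (g - 4)*(g - 1)*(g^2 - 3*g) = (g - 4)*(g - 3)*(g - 1)*(g)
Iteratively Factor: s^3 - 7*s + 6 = (s + 3)*(s^2 - 3*s + 2) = (s - 1)*(s + 3)*(s - 2)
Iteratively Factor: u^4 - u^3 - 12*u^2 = (u)*(u^3 - u^2 - 12*u) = u*(u - 4)*(u^2 + 3*u) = u*(u - 4)*(u + 3)*(u)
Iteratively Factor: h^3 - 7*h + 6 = (h - 1)*(h^2 + h - 6) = (h - 2)*(h - 1)*(h + 3)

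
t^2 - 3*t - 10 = (t - 5)*(t + 2)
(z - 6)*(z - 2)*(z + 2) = z^3 - 6*z^2 - 4*z + 24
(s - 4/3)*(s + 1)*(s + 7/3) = s^3 + 2*s^2 - 19*s/9 - 28/9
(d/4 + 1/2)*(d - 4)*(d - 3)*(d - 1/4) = d^4/4 - 21*d^3/16 - 3*d^2/16 + 49*d/8 - 3/2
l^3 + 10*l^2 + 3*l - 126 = (l - 3)*(l + 6)*(l + 7)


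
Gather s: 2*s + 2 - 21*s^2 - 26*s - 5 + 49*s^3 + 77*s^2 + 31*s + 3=49*s^3 + 56*s^2 + 7*s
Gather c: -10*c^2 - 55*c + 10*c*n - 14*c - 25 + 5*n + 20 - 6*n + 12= -10*c^2 + c*(10*n - 69) - n + 7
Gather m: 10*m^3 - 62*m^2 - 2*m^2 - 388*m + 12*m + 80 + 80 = 10*m^3 - 64*m^2 - 376*m + 160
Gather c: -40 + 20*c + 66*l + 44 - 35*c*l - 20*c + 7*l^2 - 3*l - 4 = -35*c*l + 7*l^2 + 63*l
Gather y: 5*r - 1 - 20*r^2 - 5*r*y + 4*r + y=-20*r^2 + 9*r + y*(1 - 5*r) - 1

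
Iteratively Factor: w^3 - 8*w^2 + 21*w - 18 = (w - 2)*(w^2 - 6*w + 9) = (w - 3)*(w - 2)*(w - 3)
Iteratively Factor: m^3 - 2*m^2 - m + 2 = (m - 2)*(m^2 - 1) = (m - 2)*(m + 1)*(m - 1)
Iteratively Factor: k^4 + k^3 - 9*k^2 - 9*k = (k + 3)*(k^3 - 2*k^2 - 3*k) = k*(k + 3)*(k^2 - 2*k - 3) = k*(k - 3)*(k + 3)*(k + 1)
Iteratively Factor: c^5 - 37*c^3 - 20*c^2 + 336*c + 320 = (c - 4)*(c^4 + 4*c^3 - 21*c^2 - 104*c - 80) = (c - 4)*(c + 4)*(c^3 - 21*c - 20) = (c - 5)*(c - 4)*(c + 4)*(c^2 + 5*c + 4) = (c - 5)*(c - 4)*(c + 1)*(c + 4)*(c + 4)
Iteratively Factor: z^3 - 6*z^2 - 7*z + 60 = (z - 4)*(z^2 - 2*z - 15) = (z - 5)*(z - 4)*(z + 3)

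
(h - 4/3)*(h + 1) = h^2 - h/3 - 4/3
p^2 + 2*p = p*(p + 2)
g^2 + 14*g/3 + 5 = (g + 5/3)*(g + 3)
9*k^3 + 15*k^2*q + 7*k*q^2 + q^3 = (k + q)*(3*k + q)^2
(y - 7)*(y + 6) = y^2 - y - 42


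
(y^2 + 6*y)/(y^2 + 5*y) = (y + 6)/(y + 5)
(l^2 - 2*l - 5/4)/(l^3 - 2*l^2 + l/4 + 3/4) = (2*l - 5)/(2*l^2 - 5*l + 3)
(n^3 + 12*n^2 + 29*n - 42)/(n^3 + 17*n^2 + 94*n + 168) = (n - 1)/(n + 4)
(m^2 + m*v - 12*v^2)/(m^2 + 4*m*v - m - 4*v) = (m - 3*v)/(m - 1)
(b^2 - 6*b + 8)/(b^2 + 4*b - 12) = (b - 4)/(b + 6)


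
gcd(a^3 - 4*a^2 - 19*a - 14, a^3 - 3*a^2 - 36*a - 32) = a + 1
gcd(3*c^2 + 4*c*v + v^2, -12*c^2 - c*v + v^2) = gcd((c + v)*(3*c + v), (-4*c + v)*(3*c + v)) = 3*c + v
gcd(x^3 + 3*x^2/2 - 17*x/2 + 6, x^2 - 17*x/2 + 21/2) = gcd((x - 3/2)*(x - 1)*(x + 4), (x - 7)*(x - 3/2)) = x - 3/2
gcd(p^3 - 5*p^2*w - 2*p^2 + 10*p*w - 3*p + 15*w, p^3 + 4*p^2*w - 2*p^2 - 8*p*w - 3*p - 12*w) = p^2 - 2*p - 3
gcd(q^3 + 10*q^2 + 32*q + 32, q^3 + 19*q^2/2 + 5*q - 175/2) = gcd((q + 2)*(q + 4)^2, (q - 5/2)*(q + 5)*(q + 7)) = 1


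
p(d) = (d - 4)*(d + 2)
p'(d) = 2*d - 2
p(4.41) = 2.63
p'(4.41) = 6.82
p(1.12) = -8.99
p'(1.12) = 0.24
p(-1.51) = -2.70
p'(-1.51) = -5.02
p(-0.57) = -6.54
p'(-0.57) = -3.14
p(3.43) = -3.10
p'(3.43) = 4.86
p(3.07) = -4.72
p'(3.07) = 4.14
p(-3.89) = 14.91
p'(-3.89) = -9.78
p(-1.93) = -0.42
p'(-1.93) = -5.86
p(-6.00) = 40.00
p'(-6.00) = -14.00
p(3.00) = -5.00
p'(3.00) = 4.00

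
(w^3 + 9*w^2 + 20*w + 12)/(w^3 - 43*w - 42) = (w + 2)/(w - 7)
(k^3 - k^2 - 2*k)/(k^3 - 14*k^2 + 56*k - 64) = k*(k + 1)/(k^2 - 12*k + 32)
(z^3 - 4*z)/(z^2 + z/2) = 2*(z^2 - 4)/(2*z + 1)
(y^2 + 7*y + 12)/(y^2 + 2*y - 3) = (y + 4)/(y - 1)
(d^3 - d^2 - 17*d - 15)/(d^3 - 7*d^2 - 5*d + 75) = (d + 1)/(d - 5)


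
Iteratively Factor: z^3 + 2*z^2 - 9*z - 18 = (z + 2)*(z^2 - 9) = (z - 3)*(z + 2)*(z + 3)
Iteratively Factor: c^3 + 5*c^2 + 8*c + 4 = (c + 1)*(c^2 + 4*c + 4) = (c + 1)*(c + 2)*(c + 2)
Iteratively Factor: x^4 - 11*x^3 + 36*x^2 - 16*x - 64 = (x - 4)*(x^3 - 7*x^2 + 8*x + 16) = (x - 4)*(x + 1)*(x^2 - 8*x + 16) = (x - 4)^2*(x + 1)*(x - 4)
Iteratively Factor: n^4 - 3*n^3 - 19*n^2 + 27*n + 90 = (n - 5)*(n^3 + 2*n^2 - 9*n - 18) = (n - 5)*(n + 2)*(n^2 - 9) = (n - 5)*(n + 2)*(n + 3)*(n - 3)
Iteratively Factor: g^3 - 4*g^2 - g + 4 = (g - 1)*(g^2 - 3*g - 4) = (g - 1)*(g + 1)*(g - 4)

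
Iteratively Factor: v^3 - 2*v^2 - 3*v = (v + 1)*(v^2 - 3*v) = v*(v + 1)*(v - 3)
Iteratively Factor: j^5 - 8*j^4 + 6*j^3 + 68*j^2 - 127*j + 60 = (j - 1)*(j^4 - 7*j^3 - j^2 + 67*j - 60) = (j - 1)*(j + 3)*(j^3 - 10*j^2 + 29*j - 20) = (j - 1)^2*(j + 3)*(j^2 - 9*j + 20) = (j - 4)*(j - 1)^2*(j + 3)*(j - 5)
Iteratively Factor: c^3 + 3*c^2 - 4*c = (c + 4)*(c^2 - c) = (c - 1)*(c + 4)*(c)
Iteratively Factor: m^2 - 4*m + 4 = (m - 2)*(m - 2)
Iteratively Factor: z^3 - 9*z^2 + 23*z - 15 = (z - 3)*(z^2 - 6*z + 5) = (z - 5)*(z - 3)*(z - 1)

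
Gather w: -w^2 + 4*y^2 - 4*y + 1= -w^2 + 4*y^2 - 4*y + 1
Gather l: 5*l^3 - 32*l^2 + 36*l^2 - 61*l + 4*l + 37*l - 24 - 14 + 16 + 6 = 5*l^3 + 4*l^2 - 20*l - 16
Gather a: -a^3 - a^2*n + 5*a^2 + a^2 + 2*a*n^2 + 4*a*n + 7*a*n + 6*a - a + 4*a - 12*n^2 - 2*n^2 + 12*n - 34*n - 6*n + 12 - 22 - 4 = -a^3 + a^2*(6 - n) + a*(2*n^2 + 11*n + 9) - 14*n^2 - 28*n - 14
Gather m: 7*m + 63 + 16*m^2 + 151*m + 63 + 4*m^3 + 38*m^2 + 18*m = 4*m^3 + 54*m^2 + 176*m + 126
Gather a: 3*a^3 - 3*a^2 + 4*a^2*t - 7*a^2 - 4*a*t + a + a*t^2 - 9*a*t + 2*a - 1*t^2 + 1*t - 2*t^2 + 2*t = 3*a^3 + a^2*(4*t - 10) + a*(t^2 - 13*t + 3) - 3*t^2 + 3*t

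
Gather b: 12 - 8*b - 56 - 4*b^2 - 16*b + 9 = -4*b^2 - 24*b - 35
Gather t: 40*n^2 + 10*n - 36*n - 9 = 40*n^2 - 26*n - 9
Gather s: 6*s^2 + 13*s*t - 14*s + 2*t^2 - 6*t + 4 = 6*s^2 + s*(13*t - 14) + 2*t^2 - 6*t + 4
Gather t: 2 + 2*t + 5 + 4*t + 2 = 6*t + 9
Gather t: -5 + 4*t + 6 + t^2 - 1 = t^2 + 4*t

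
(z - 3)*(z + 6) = z^2 + 3*z - 18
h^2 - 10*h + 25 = (h - 5)^2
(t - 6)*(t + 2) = t^2 - 4*t - 12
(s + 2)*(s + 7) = s^2 + 9*s + 14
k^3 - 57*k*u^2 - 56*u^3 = (k - 8*u)*(k + u)*(k + 7*u)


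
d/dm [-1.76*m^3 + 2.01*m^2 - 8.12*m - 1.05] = -5.28*m^2 + 4.02*m - 8.12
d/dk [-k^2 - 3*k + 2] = -2*k - 3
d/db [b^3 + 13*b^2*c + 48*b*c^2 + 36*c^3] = 3*b^2 + 26*b*c + 48*c^2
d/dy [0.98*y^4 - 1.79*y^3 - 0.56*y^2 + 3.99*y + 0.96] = 3.92*y^3 - 5.37*y^2 - 1.12*y + 3.99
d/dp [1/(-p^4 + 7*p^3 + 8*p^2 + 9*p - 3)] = (4*p^3 - 21*p^2 - 16*p - 9)/(-p^4 + 7*p^3 + 8*p^2 + 9*p - 3)^2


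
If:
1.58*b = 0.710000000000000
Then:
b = 0.45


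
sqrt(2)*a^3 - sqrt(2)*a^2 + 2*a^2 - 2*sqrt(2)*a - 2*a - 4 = (a - 2)*(a + sqrt(2))*(sqrt(2)*a + sqrt(2))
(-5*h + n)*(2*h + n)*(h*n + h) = -10*h^3*n - 10*h^3 - 3*h^2*n^2 - 3*h^2*n + h*n^3 + h*n^2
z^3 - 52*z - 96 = (z - 8)*(z + 2)*(z + 6)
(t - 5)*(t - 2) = t^2 - 7*t + 10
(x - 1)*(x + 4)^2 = x^3 + 7*x^2 + 8*x - 16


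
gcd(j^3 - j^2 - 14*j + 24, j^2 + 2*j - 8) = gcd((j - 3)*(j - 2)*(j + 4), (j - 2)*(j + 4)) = j^2 + 2*j - 8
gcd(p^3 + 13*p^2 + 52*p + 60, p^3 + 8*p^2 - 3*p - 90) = p^2 + 11*p + 30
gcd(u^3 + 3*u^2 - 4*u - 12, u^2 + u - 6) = u^2 + u - 6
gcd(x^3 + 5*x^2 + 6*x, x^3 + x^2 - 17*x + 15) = 1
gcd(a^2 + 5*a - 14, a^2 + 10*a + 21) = a + 7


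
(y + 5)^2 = y^2 + 10*y + 25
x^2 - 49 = (x - 7)*(x + 7)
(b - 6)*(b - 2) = b^2 - 8*b + 12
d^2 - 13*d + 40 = (d - 8)*(d - 5)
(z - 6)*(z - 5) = z^2 - 11*z + 30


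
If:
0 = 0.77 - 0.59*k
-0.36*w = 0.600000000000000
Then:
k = 1.31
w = -1.67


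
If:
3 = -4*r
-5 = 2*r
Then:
No Solution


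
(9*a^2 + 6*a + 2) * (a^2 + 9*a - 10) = 9*a^4 + 87*a^3 - 34*a^2 - 42*a - 20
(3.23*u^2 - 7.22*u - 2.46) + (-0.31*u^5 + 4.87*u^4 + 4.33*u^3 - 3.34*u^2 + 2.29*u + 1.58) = -0.31*u^5 + 4.87*u^4 + 4.33*u^3 - 0.11*u^2 - 4.93*u - 0.88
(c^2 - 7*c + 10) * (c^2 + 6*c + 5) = c^4 - c^3 - 27*c^2 + 25*c + 50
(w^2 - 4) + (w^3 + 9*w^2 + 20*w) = w^3 + 10*w^2 + 20*w - 4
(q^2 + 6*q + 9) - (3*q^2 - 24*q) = -2*q^2 + 30*q + 9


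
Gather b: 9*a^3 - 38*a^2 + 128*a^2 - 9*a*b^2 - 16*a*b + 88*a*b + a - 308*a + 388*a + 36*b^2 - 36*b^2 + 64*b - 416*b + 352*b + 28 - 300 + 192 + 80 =9*a^3 + 90*a^2 - 9*a*b^2 + 72*a*b + 81*a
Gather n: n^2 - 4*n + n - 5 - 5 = n^2 - 3*n - 10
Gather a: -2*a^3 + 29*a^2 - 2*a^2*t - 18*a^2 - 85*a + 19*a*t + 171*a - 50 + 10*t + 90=-2*a^3 + a^2*(11 - 2*t) + a*(19*t + 86) + 10*t + 40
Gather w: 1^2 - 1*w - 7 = -w - 6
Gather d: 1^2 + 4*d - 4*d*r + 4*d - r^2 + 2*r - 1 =d*(8 - 4*r) - r^2 + 2*r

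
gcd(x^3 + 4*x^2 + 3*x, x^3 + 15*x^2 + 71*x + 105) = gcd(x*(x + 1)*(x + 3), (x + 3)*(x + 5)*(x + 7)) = x + 3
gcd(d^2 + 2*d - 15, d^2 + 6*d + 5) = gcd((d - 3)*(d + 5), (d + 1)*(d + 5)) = d + 5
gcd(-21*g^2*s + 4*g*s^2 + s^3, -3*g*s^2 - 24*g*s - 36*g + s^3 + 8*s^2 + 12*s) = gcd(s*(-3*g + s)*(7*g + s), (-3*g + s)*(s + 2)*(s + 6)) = -3*g + s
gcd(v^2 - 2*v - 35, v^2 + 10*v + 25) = v + 5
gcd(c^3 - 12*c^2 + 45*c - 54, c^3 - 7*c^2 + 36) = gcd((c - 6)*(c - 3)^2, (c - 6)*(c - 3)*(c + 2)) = c^2 - 9*c + 18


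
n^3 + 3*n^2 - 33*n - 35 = (n - 5)*(n + 1)*(n + 7)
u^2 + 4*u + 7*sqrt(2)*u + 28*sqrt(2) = (u + 4)*(u + 7*sqrt(2))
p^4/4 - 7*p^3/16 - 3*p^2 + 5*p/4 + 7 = (p/4 + 1/2)*(p - 4)*(p - 7/4)*(p + 2)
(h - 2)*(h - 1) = h^2 - 3*h + 2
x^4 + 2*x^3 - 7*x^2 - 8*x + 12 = (x - 2)*(x - 1)*(x + 2)*(x + 3)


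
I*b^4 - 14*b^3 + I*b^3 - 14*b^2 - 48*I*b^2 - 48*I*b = b*(b + 6*I)*(b + 8*I)*(I*b + I)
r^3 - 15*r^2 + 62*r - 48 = (r - 8)*(r - 6)*(r - 1)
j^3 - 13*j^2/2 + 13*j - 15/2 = (j - 3)*(j - 5/2)*(j - 1)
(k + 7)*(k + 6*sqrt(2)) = k^2 + 7*k + 6*sqrt(2)*k + 42*sqrt(2)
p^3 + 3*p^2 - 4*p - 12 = (p - 2)*(p + 2)*(p + 3)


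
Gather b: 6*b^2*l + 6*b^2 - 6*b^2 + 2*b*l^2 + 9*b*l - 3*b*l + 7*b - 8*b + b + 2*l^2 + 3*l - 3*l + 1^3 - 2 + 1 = 6*b^2*l + b*(2*l^2 + 6*l) + 2*l^2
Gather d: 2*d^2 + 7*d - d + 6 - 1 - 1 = 2*d^2 + 6*d + 4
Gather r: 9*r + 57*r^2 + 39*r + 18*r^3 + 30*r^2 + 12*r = 18*r^3 + 87*r^2 + 60*r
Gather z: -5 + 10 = 5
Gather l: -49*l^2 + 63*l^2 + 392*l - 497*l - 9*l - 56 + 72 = 14*l^2 - 114*l + 16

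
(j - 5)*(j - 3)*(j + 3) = j^3 - 5*j^2 - 9*j + 45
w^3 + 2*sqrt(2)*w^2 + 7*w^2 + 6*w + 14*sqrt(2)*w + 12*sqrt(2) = (w + 1)*(w + 6)*(w + 2*sqrt(2))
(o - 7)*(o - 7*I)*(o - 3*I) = o^3 - 7*o^2 - 10*I*o^2 - 21*o + 70*I*o + 147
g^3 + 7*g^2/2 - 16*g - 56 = (g - 4)*(g + 7/2)*(g + 4)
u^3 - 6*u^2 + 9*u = u*(u - 3)^2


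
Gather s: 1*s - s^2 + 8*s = -s^2 + 9*s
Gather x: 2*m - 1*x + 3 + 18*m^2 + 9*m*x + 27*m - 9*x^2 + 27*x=18*m^2 + 29*m - 9*x^2 + x*(9*m + 26) + 3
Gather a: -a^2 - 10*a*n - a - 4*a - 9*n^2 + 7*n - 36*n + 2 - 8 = -a^2 + a*(-10*n - 5) - 9*n^2 - 29*n - 6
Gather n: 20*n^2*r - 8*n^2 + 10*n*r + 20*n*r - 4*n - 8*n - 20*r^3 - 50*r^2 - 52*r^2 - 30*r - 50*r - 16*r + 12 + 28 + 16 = n^2*(20*r - 8) + n*(30*r - 12) - 20*r^3 - 102*r^2 - 96*r + 56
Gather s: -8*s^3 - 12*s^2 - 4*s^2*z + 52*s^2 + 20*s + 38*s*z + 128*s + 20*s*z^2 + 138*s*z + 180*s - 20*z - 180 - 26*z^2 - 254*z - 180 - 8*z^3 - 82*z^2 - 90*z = -8*s^3 + s^2*(40 - 4*z) + s*(20*z^2 + 176*z + 328) - 8*z^3 - 108*z^2 - 364*z - 360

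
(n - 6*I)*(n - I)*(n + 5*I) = n^3 - 2*I*n^2 + 29*n - 30*I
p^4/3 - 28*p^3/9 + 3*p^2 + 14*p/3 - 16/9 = (p/3 + 1/3)*(p - 8)*(p - 2)*(p - 1/3)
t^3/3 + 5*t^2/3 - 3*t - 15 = (t/3 + 1)*(t - 3)*(t + 5)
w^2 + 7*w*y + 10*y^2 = (w + 2*y)*(w + 5*y)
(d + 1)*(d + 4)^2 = d^3 + 9*d^2 + 24*d + 16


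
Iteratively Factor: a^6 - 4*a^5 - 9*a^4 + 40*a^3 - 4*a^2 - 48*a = (a - 4)*(a^5 - 9*a^3 + 4*a^2 + 12*a) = (a - 4)*(a + 1)*(a^4 - a^3 - 8*a^2 + 12*a) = (a - 4)*(a - 2)*(a + 1)*(a^3 + a^2 - 6*a) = a*(a - 4)*(a - 2)*(a + 1)*(a^2 + a - 6) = a*(a - 4)*(a - 2)*(a + 1)*(a + 3)*(a - 2)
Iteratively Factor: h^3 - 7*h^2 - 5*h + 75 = (h + 3)*(h^2 - 10*h + 25) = (h - 5)*(h + 3)*(h - 5)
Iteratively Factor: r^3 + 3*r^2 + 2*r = (r)*(r^2 + 3*r + 2) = r*(r + 1)*(r + 2)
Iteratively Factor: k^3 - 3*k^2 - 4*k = (k + 1)*(k^2 - 4*k) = k*(k + 1)*(k - 4)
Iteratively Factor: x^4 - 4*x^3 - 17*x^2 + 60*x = (x - 5)*(x^3 + x^2 - 12*x) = (x - 5)*(x - 3)*(x^2 + 4*x) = x*(x - 5)*(x - 3)*(x + 4)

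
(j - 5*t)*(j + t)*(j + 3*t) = j^3 - j^2*t - 17*j*t^2 - 15*t^3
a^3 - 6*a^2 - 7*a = a*(a - 7)*(a + 1)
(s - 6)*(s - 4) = s^2 - 10*s + 24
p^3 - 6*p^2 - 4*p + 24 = (p - 6)*(p - 2)*(p + 2)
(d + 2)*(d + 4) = d^2 + 6*d + 8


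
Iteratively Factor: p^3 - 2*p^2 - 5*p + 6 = (p + 2)*(p^2 - 4*p + 3) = (p - 1)*(p + 2)*(p - 3)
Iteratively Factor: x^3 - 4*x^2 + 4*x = (x - 2)*(x^2 - 2*x) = (x - 2)^2*(x)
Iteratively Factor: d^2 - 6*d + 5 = (d - 1)*(d - 5)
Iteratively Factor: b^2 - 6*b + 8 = (b - 4)*(b - 2)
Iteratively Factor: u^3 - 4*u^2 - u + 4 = (u + 1)*(u^2 - 5*u + 4) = (u - 4)*(u + 1)*(u - 1)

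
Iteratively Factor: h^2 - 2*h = (h)*(h - 2)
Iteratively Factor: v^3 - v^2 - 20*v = (v)*(v^2 - v - 20) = v*(v + 4)*(v - 5)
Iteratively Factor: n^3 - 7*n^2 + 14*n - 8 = (n - 2)*(n^2 - 5*n + 4) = (n - 2)*(n - 1)*(n - 4)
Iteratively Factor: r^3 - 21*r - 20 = (r + 1)*(r^2 - r - 20) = (r - 5)*(r + 1)*(r + 4)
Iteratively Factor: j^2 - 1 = (j + 1)*(j - 1)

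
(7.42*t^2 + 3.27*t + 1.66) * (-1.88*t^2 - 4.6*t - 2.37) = -13.9496*t^4 - 40.2796*t^3 - 35.7482*t^2 - 15.3859*t - 3.9342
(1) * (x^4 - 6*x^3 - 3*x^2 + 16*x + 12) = x^4 - 6*x^3 - 3*x^2 + 16*x + 12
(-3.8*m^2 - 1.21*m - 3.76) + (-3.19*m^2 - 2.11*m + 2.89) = -6.99*m^2 - 3.32*m - 0.87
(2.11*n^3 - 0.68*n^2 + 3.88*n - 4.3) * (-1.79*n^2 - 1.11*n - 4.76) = -3.7769*n^5 - 1.1249*n^4 - 16.234*n^3 + 6.627*n^2 - 13.6958*n + 20.468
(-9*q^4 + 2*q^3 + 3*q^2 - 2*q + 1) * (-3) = 27*q^4 - 6*q^3 - 9*q^2 + 6*q - 3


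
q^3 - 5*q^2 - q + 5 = (q - 5)*(q - 1)*(q + 1)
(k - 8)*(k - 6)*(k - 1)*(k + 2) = k^4 - 13*k^3 + 32*k^2 + 76*k - 96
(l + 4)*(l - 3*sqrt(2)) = l^2 - 3*sqrt(2)*l + 4*l - 12*sqrt(2)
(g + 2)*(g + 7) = g^2 + 9*g + 14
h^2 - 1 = (h - 1)*(h + 1)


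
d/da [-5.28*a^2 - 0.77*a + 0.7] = -10.56*a - 0.77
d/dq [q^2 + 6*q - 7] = 2*q + 6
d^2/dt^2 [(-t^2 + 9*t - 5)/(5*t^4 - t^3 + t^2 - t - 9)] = 2*(-75*t^8 + 1365*t^7 - 1606*t^6 + 507*t^5 - 684*t^4 + 4202*t^3 - 1893*t^2 + 393*t - 212)/(125*t^12 - 75*t^11 + 90*t^10 - 106*t^9 - 627*t^8 + 234*t^7 - 275*t^6 + 318*t^5 + 1137*t^4 - 190*t^3 + 216*t^2 - 243*t - 729)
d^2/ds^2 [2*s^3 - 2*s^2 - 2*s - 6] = 12*s - 4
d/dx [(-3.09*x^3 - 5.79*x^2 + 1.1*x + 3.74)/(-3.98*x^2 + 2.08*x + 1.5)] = (12.2982*x^4 - 12.8544*x^3 - 21.5702*x^2 + 12.4004*x - 6.1292)/(15.8404*x^4 - 16.5568*x^3 - 7.6136*x^2 + 6.24*x + 2.25)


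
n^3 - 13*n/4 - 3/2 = (n - 2)*(n + 1/2)*(n + 3/2)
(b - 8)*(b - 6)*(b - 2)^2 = b^4 - 18*b^3 + 108*b^2 - 248*b + 192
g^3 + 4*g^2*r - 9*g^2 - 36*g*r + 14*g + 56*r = (g - 7)*(g - 2)*(g + 4*r)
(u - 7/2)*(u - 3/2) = u^2 - 5*u + 21/4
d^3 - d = d*(d - 1)*(d + 1)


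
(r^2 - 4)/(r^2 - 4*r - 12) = (r - 2)/(r - 6)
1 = 1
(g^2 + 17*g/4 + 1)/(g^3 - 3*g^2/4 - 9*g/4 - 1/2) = (g + 4)/(g^2 - g - 2)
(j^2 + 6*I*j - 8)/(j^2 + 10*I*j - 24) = (j + 2*I)/(j + 6*I)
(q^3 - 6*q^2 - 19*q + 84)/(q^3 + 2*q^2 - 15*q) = (q^2 - 3*q - 28)/(q*(q + 5))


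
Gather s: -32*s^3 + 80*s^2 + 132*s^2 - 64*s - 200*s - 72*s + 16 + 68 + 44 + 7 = -32*s^3 + 212*s^2 - 336*s + 135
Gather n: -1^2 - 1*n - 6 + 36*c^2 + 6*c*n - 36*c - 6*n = 36*c^2 - 36*c + n*(6*c - 7) - 7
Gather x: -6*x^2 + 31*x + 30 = -6*x^2 + 31*x + 30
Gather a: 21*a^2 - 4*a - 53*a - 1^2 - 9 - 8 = 21*a^2 - 57*a - 18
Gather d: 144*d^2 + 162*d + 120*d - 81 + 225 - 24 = 144*d^2 + 282*d + 120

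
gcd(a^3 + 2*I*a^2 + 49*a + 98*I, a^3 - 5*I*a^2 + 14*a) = a^2 - 5*I*a + 14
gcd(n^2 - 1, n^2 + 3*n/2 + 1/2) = n + 1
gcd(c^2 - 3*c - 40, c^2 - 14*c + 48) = c - 8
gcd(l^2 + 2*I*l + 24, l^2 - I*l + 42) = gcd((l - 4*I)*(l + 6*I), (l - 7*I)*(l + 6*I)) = l + 6*I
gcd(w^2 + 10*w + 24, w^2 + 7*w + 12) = w + 4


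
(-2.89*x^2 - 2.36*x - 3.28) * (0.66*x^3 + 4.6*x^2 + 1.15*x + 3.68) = -1.9074*x^5 - 14.8516*x^4 - 16.3443*x^3 - 28.4372*x^2 - 12.4568*x - 12.0704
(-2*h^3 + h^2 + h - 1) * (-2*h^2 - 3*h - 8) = 4*h^5 + 4*h^4 + 11*h^3 - 9*h^2 - 5*h + 8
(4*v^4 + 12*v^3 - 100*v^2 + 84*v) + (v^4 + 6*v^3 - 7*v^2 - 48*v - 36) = 5*v^4 + 18*v^3 - 107*v^2 + 36*v - 36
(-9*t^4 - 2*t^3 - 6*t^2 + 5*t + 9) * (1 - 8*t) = 72*t^5 + 7*t^4 + 46*t^3 - 46*t^2 - 67*t + 9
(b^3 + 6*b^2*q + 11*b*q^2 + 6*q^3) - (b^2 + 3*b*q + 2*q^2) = b^3 + 6*b^2*q - b^2 + 11*b*q^2 - 3*b*q + 6*q^3 - 2*q^2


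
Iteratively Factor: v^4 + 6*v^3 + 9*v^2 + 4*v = (v + 1)*(v^3 + 5*v^2 + 4*v) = (v + 1)^2*(v^2 + 4*v) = v*(v + 1)^2*(v + 4)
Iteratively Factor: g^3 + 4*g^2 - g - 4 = (g + 1)*(g^2 + 3*g - 4) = (g + 1)*(g + 4)*(g - 1)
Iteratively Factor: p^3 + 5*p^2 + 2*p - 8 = (p - 1)*(p^2 + 6*p + 8) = (p - 1)*(p + 2)*(p + 4)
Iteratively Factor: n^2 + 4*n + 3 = (n + 3)*(n + 1)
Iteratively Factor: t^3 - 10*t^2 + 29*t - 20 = (t - 5)*(t^2 - 5*t + 4) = (t - 5)*(t - 4)*(t - 1)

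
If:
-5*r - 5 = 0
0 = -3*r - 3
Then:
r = -1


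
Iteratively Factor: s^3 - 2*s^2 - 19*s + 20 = (s + 4)*(s^2 - 6*s + 5) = (s - 5)*(s + 4)*(s - 1)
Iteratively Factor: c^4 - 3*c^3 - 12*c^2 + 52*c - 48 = (c - 2)*(c^3 - c^2 - 14*c + 24) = (c - 2)*(c + 4)*(c^2 - 5*c + 6) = (c - 3)*(c - 2)*(c + 4)*(c - 2)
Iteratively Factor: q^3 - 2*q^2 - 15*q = (q + 3)*(q^2 - 5*q) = q*(q + 3)*(q - 5)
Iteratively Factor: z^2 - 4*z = (z)*(z - 4)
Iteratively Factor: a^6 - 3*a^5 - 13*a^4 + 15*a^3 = (a)*(a^5 - 3*a^4 - 13*a^3 + 15*a^2) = a^2*(a^4 - 3*a^3 - 13*a^2 + 15*a) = a^2*(a + 3)*(a^3 - 6*a^2 + 5*a) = a^3*(a + 3)*(a^2 - 6*a + 5) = a^3*(a - 5)*(a + 3)*(a - 1)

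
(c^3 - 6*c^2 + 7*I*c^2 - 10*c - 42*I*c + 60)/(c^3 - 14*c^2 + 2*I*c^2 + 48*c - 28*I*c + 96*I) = (c + 5*I)/(c - 8)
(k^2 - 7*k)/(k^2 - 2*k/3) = 3*(k - 7)/(3*k - 2)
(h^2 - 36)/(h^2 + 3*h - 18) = (h - 6)/(h - 3)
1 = 1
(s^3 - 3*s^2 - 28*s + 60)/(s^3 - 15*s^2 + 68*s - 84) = (s + 5)/(s - 7)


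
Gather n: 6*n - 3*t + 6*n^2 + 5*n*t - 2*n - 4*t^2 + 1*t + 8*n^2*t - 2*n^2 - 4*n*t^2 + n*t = n^2*(8*t + 4) + n*(-4*t^2 + 6*t + 4) - 4*t^2 - 2*t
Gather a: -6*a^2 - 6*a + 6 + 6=-6*a^2 - 6*a + 12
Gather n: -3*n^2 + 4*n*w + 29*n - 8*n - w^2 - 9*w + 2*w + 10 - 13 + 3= -3*n^2 + n*(4*w + 21) - w^2 - 7*w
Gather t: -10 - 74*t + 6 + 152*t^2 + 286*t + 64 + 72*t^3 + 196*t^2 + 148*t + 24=72*t^3 + 348*t^2 + 360*t + 84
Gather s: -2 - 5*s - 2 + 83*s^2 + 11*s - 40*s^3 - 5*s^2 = -40*s^3 + 78*s^2 + 6*s - 4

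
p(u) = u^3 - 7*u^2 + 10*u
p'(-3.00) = 79.00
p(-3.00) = -120.00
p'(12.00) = 274.00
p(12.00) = 840.00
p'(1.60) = -4.72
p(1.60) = 2.18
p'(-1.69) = 42.23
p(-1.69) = -41.72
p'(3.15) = -4.33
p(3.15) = -6.70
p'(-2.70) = 69.67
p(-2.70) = -97.71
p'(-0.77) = 22.56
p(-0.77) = -12.31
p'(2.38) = -6.33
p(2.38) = -2.37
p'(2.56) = -6.18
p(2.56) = -3.50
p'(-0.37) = 15.59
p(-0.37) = -4.71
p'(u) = 3*u^2 - 14*u + 10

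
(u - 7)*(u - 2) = u^2 - 9*u + 14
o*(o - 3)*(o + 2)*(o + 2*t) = o^4 + 2*o^3*t - o^3 - 2*o^2*t - 6*o^2 - 12*o*t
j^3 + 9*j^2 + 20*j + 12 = (j + 1)*(j + 2)*(j + 6)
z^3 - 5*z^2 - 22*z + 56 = (z - 7)*(z - 2)*(z + 4)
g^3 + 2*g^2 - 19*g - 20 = (g - 4)*(g + 1)*(g + 5)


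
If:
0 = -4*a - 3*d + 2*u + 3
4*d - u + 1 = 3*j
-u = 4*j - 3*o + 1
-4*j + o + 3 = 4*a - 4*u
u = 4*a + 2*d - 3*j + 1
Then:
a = 97/270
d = 97/135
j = 161/135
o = 91/45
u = 8/27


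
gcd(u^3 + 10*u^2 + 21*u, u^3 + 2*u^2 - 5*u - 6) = u + 3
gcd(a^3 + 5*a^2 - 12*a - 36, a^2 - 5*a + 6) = a - 3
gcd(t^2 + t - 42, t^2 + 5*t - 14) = t + 7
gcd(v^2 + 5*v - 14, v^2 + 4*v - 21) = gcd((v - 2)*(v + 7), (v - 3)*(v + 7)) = v + 7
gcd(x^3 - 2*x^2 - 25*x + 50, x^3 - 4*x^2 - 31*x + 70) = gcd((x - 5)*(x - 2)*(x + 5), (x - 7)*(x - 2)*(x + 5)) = x^2 + 3*x - 10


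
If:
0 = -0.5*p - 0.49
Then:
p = -0.98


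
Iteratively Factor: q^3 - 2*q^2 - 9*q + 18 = (q + 3)*(q^2 - 5*q + 6) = (q - 3)*(q + 3)*(q - 2)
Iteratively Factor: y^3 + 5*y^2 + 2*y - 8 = (y + 4)*(y^2 + y - 2) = (y - 1)*(y + 4)*(y + 2)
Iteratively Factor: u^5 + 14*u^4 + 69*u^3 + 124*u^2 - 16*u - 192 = (u + 4)*(u^4 + 10*u^3 + 29*u^2 + 8*u - 48) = (u - 1)*(u + 4)*(u^3 + 11*u^2 + 40*u + 48) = (u - 1)*(u + 4)^2*(u^2 + 7*u + 12) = (u - 1)*(u + 4)^3*(u + 3)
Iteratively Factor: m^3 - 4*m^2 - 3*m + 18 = (m - 3)*(m^2 - m - 6) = (m - 3)*(m + 2)*(m - 3)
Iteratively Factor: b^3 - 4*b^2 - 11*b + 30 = (b - 2)*(b^2 - 2*b - 15) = (b - 2)*(b + 3)*(b - 5)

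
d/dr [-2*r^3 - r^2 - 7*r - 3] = -6*r^2 - 2*r - 7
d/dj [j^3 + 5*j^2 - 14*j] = 3*j^2 + 10*j - 14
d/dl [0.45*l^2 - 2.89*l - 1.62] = 0.9*l - 2.89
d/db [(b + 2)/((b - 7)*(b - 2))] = (-b^2 - 4*b + 32)/(b^4 - 18*b^3 + 109*b^2 - 252*b + 196)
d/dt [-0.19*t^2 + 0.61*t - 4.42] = 0.61 - 0.38*t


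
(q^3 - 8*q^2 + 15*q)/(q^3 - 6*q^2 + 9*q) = (q - 5)/(q - 3)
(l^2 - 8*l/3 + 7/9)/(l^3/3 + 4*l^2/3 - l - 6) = (9*l^2 - 24*l + 7)/(3*(l^3 + 4*l^2 - 3*l - 18))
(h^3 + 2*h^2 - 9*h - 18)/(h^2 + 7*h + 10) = (h^2 - 9)/(h + 5)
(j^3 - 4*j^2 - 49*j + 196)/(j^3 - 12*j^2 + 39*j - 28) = (j + 7)/(j - 1)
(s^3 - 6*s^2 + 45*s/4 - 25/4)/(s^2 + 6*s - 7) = (s^2 - 5*s + 25/4)/(s + 7)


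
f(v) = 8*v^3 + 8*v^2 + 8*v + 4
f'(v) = 24*v^2 + 16*v + 8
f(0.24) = 6.49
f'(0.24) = 13.22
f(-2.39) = -78.64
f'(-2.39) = 106.85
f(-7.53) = -3018.30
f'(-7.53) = 1248.34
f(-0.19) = 2.71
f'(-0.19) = 5.83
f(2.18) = 142.34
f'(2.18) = 156.94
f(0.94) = 25.23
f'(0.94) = 44.25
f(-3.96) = -399.02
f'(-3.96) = 321.00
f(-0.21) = 2.60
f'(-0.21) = 5.70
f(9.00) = 6556.00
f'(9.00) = 2096.00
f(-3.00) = -164.00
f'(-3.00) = 176.00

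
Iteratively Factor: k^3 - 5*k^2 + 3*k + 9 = (k - 3)*(k^2 - 2*k - 3) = (k - 3)^2*(k + 1)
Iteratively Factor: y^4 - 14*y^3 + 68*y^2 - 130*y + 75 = (y - 3)*(y^3 - 11*y^2 + 35*y - 25) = (y - 5)*(y - 3)*(y^2 - 6*y + 5) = (y - 5)^2*(y - 3)*(y - 1)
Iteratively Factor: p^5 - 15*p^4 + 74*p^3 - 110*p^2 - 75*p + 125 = (p - 5)*(p^4 - 10*p^3 + 24*p^2 + 10*p - 25) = (p - 5)*(p + 1)*(p^3 - 11*p^2 + 35*p - 25) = (p - 5)^2*(p + 1)*(p^2 - 6*p + 5) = (p - 5)^3*(p + 1)*(p - 1)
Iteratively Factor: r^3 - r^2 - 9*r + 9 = (r - 3)*(r^2 + 2*r - 3) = (r - 3)*(r + 3)*(r - 1)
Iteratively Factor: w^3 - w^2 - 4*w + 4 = (w + 2)*(w^2 - 3*w + 2) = (w - 1)*(w + 2)*(w - 2)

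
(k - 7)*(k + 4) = k^2 - 3*k - 28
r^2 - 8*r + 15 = (r - 5)*(r - 3)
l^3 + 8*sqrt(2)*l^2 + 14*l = l*(l + sqrt(2))*(l + 7*sqrt(2))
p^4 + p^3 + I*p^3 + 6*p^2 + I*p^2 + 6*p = p*(p + 1)*(p - 2*I)*(p + 3*I)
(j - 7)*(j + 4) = j^2 - 3*j - 28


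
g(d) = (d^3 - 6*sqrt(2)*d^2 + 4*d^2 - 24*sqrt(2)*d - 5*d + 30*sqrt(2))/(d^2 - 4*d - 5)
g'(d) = (4 - 2*d)*(d^3 - 6*sqrt(2)*d^2 + 4*d^2 - 24*sqrt(2)*d - 5*d + 30*sqrt(2))/(d^2 - 4*d - 5)^2 + (3*d^2 - 12*sqrt(2)*d + 8*d - 24*sqrt(2) - 5)/(d^2 - 4*d - 5)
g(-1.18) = 72.36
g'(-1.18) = 391.95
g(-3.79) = 2.90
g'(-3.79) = 2.93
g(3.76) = 19.36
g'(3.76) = 16.67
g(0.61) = -2.44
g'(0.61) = 7.08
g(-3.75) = 3.02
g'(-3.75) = 2.98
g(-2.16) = 11.50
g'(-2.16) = 10.85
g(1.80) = 4.06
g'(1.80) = 4.88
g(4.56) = 54.61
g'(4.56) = 121.43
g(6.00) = -19.53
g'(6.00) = 24.49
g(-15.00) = -13.42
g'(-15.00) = 1.12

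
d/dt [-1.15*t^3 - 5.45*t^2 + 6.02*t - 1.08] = -3.45*t^2 - 10.9*t + 6.02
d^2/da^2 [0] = 0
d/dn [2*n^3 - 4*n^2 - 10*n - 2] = 6*n^2 - 8*n - 10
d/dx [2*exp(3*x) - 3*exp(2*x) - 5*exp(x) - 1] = (6*exp(2*x) - 6*exp(x) - 5)*exp(x)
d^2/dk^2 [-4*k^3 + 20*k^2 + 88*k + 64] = 40 - 24*k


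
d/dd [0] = 0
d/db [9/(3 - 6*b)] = 6/(2*b - 1)^2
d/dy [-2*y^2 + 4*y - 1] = 4 - 4*y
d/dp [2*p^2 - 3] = 4*p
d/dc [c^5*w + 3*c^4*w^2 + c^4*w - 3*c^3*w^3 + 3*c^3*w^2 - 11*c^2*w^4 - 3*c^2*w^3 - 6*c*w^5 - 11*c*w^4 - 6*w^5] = w*(5*c^4 + 12*c^3*w + 4*c^3 - 9*c^2*w^2 + 9*c^2*w - 22*c*w^3 - 6*c*w^2 - 6*w^4 - 11*w^3)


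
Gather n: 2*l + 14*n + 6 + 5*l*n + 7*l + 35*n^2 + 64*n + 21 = 9*l + 35*n^2 + n*(5*l + 78) + 27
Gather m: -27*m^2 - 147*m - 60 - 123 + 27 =-27*m^2 - 147*m - 156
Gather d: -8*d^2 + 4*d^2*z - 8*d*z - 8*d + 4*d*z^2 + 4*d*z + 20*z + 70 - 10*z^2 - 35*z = d^2*(4*z - 8) + d*(4*z^2 - 4*z - 8) - 10*z^2 - 15*z + 70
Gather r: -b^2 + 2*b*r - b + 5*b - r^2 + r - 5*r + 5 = -b^2 + 4*b - r^2 + r*(2*b - 4) + 5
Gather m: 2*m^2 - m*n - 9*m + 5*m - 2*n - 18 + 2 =2*m^2 + m*(-n - 4) - 2*n - 16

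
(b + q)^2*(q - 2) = b^2*q - 2*b^2 + 2*b*q^2 - 4*b*q + q^3 - 2*q^2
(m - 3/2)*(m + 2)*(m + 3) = m^3 + 7*m^2/2 - 3*m/2 - 9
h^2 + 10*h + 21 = (h + 3)*(h + 7)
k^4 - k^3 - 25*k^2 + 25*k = k*(k - 5)*(k - 1)*(k + 5)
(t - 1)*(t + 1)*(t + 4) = t^3 + 4*t^2 - t - 4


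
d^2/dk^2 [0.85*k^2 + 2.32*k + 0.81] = 1.70000000000000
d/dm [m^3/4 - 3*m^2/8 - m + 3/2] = 3*m^2/4 - 3*m/4 - 1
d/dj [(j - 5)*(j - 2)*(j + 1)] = 3*j^2 - 12*j + 3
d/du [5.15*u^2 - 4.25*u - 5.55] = 10.3*u - 4.25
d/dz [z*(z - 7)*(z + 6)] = 3*z^2 - 2*z - 42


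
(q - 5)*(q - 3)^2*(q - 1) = q^4 - 12*q^3 + 50*q^2 - 84*q + 45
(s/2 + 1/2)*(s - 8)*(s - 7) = s^3/2 - 7*s^2 + 41*s/2 + 28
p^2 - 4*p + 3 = (p - 3)*(p - 1)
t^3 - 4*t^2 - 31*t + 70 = (t - 7)*(t - 2)*(t + 5)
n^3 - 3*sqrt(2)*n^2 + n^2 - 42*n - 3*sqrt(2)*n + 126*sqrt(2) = (n - 6)*(n + 7)*(n - 3*sqrt(2))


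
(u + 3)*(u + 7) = u^2 + 10*u + 21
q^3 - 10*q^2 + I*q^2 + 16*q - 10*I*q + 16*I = (q - 8)*(q - 2)*(q + I)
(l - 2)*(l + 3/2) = l^2 - l/2 - 3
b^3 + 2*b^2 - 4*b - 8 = (b - 2)*(b + 2)^2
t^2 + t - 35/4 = (t - 5/2)*(t + 7/2)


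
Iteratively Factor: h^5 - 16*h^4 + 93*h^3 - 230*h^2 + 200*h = (h - 5)*(h^4 - 11*h^3 + 38*h^2 - 40*h) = (h - 5)^2*(h^3 - 6*h^2 + 8*h) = (h - 5)^2*(h - 2)*(h^2 - 4*h) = h*(h - 5)^2*(h - 2)*(h - 4)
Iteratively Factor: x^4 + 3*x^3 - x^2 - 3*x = (x)*(x^3 + 3*x^2 - x - 3) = x*(x - 1)*(x^2 + 4*x + 3) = x*(x - 1)*(x + 3)*(x + 1)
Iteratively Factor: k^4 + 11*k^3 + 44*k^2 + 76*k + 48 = (k + 2)*(k^3 + 9*k^2 + 26*k + 24) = (k + 2)^2*(k^2 + 7*k + 12) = (k + 2)^2*(k + 4)*(k + 3)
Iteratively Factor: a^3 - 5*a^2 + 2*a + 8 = (a - 4)*(a^2 - a - 2) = (a - 4)*(a - 2)*(a + 1)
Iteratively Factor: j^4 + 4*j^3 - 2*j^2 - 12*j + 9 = (j + 3)*(j^3 + j^2 - 5*j + 3) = (j + 3)^2*(j^2 - 2*j + 1) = (j - 1)*(j + 3)^2*(j - 1)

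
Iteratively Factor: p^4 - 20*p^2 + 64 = (p + 4)*(p^3 - 4*p^2 - 4*p + 16) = (p + 2)*(p + 4)*(p^2 - 6*p + 8) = (p - 4)*(p + 2)*(p + 4)*(p - 2)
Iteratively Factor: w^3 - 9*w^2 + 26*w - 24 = (w - 4)*(w^2 - 5*w + 6) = (w - 4)*(w - 3)*(w - 2)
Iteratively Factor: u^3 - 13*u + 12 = (u + 4)*(u^2 - 4*u + 3) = (u - 3)*(u + 4)*(u - 1)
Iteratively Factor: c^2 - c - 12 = (c - 4)*(c + 3)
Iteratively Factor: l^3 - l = (l - 1)*(l^2 + l) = l*(l - 1)*(l + 1)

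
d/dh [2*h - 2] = 2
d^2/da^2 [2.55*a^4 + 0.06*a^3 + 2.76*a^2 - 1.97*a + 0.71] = 30.6*a^2 + 0.36*a + 5.52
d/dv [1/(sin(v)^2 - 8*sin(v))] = 2*(4 - sin(v))*cos(v)/((sin(v) - 8)^2*sin(v)^2)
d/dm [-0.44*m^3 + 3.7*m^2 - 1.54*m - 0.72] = -1.32*m^2 + 7.4*m - 1.54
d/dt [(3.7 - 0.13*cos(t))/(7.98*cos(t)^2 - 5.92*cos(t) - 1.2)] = (-1.0374*cos(t)^2 + 59.052*cos(t) - 22.06)*sin(t)/(63.6804*cos(t)^4 - 94.4832*cos(t)^3 + 15.8944*cos(t)^2 + 14.208*cos(t) + 1.44)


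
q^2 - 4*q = q*(q - 4)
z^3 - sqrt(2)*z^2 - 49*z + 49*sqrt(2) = (z - 7)*(z + 7)*(z - sqrt(2))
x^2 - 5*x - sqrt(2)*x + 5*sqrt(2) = (x - 5)*(x - sqrt(2))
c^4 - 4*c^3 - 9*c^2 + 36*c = c*(c - 4)*(c - 3)*(c + 3)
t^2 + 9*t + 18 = (t + 3)*(t + 6)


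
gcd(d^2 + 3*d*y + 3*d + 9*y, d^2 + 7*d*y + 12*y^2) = d + 3*y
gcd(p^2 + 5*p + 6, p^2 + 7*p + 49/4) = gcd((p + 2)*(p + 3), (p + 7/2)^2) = 1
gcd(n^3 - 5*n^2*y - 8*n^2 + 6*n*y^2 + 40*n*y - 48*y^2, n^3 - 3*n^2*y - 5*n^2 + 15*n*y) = -n + 3*y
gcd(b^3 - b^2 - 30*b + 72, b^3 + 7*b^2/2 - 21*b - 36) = b^2 + 2*b - 24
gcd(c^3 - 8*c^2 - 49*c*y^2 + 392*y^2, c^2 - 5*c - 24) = c - 8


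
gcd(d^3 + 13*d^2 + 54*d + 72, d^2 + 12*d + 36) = d + 6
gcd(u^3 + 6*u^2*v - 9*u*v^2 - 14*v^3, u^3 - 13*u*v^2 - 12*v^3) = u + v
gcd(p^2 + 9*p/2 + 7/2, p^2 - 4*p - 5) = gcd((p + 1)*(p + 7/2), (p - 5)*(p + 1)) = p + 1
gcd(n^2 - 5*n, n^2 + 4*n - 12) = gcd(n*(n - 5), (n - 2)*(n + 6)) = 1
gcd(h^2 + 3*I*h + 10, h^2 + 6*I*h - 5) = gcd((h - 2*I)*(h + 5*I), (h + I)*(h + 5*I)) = h + 5*I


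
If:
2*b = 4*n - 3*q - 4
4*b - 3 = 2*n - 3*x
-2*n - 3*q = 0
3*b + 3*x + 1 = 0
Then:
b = 16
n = 6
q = -4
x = -49/3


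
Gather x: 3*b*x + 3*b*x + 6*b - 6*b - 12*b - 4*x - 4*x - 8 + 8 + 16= -12*b + x*(6*b - 8) + 16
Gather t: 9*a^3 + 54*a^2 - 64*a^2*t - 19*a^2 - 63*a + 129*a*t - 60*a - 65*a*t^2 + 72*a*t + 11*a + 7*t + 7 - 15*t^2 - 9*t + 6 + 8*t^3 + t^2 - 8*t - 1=9*a^3 + 35*a^2 - 112*a + 8*t^3 + t^2*(-65*a - 14) + t*(-64*a^2 + 201*a - 10) + 12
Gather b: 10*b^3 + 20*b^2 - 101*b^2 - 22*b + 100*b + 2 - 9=10*b^3 - 81*b^2 + 78*b - 7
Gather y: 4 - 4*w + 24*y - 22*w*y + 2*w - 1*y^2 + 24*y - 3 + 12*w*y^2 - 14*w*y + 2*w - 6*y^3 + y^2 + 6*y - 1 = 12*w*y^2 - 6*y^3 + y*(54 - 36*w)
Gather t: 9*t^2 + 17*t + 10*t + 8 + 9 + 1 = 9*t^2 + 27*t + 18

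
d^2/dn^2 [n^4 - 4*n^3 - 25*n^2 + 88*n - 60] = 12*n^2 - 24*n - 50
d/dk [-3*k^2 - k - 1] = -6*k - 1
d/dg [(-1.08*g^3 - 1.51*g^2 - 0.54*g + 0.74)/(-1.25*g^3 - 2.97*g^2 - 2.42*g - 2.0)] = (1.3201*g^4 + 3.8772*g^3 + 11.3054*g^2 + 10.4356*g + 2.8708)/(1.5625*g^6 + 7.425*g^5 + 14.8709*g^4 + 19.3748*g^3 + 17.7364*g^2 + 9.68*g + 4.0)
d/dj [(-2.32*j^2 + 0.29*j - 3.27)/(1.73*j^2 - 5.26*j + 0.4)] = (11.7015*j^2 + 9.4582*j - 17.0842)/(2.9929*j^4 - 18.1996*j^3 + 29.0516*j^2 - 4.208*j + 0.16)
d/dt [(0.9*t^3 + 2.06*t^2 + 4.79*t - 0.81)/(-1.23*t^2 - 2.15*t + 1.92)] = (-1.107*t^4 - 3.87*t^3 + 6.6467*t^2 + 5.9178*t + 7.4553)/(1.5129*t^4 + 5.289*t^3 - 0.1007*t^2 - 8.256*t + 3.6864)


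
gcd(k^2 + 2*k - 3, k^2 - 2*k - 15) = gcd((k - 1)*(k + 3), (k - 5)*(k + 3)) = k + 3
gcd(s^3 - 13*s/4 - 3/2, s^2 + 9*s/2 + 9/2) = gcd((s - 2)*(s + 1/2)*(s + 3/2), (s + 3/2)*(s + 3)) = s + 3/2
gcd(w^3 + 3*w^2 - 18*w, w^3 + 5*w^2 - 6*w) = w^2 + 6*w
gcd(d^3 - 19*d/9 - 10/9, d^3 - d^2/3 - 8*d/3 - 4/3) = d^2 + 5*d/3 + 2/3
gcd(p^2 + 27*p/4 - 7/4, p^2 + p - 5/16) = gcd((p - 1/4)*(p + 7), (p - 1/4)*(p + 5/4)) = p - 1/4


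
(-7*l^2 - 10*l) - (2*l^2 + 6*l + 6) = -9*l^2 - 16*l - 6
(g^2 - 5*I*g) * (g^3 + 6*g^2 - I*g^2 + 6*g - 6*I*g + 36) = g^5 + 6*g^4 - 6*I*g^4 + g^3 - 36*I*g^3 + 6*g^2 - 30*I*g^2 - 180*I*g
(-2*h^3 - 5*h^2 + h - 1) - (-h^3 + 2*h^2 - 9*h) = -h^3 - 7*h^2 + 10*h - 1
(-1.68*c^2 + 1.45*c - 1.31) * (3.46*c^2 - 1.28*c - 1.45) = -5.8128*c^4 + 7.1674*c^3 - 3.9526*c^2 - 0.4257*c + 1.8995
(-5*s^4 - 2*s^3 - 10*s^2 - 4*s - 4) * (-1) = 5*s^4 + 2*s^3 + 10*s^2 + 4*s + 4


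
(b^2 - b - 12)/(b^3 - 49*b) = (b^2 - b - 12)/(b*(b^2 - 49))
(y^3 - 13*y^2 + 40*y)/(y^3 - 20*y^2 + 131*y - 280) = y/(y - 7)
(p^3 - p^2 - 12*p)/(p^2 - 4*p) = p + 3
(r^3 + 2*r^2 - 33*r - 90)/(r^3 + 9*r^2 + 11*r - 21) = (r^2 - r - 30)/(r^2 + 6*r - 7)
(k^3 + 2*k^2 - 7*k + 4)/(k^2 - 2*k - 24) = (k^2 - 2*k + 1)/(k - 6)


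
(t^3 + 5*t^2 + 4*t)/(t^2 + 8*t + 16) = t*(t + 1)/(t + 4)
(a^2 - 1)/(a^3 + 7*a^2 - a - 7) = 1/(a + 7)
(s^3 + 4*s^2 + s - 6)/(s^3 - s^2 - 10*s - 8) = (s^2 + 2*s - 3)/(s^2 - 3*s - 4)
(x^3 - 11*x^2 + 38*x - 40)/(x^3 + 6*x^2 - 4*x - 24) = (x^2 - 9*x + 20)/(x^2 + 8*x + 12)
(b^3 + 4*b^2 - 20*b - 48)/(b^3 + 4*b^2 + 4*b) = (b^2 + 2*b - 24)/(b*(b + 2))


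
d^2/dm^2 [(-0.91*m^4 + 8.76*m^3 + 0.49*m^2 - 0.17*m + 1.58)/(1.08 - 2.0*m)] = (21.84*m^4 - 101.5296*m^3 + 126.266688*m^2 - 61.305984*m - 13.048672)/(8.0*m^3 - 12.96*m^2 + 6.9984*m - 1.259712)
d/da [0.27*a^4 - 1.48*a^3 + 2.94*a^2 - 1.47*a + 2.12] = 1.08*a^3 - 4.44*a^2 + 5.88*a - 1.47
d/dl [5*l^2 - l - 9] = 10*l - 1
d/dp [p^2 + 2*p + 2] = 2*p + 2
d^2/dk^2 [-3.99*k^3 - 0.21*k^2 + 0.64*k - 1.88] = -23.94*k - 0.42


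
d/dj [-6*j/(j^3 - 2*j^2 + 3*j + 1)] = 6*(2*j^3 - 2*j^2 - 1)/(j^6 - 4*j^5 + 10*j^4 - 10*j^3 + 5*j^2 + 6*j + 1)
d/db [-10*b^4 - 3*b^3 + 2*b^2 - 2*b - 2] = -40*b^3 - 9*b^2 + 4*b - 2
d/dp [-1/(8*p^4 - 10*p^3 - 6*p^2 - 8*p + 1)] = 2*(16*p^3 - 15*p^2 - 6*p - 4)/(-8*p^4 + 10*p^3 + 6*p^2 + 8*p - 1)^2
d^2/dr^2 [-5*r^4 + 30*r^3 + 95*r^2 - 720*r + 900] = -60*r^2 + 180*r + 190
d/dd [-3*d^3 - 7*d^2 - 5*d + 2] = -9*d^2 - 14*d - 5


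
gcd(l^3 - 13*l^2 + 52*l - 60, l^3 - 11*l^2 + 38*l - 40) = l^2 - 7*l + 10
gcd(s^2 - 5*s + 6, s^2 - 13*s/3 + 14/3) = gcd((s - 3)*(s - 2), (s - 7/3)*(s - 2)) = s - 2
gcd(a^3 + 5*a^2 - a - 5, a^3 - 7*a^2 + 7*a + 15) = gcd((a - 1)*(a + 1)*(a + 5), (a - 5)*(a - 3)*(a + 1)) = a + 1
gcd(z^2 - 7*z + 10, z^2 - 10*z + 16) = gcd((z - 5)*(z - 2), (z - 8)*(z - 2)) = z - 2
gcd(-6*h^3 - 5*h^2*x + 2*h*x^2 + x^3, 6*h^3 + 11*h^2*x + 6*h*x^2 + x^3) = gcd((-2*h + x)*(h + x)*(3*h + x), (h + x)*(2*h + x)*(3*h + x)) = 3*h^2 + 4*h*x + x^2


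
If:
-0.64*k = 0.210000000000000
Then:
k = -0.33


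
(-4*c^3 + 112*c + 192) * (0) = 0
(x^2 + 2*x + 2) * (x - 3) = x^3 - x^2 - 4*x - 6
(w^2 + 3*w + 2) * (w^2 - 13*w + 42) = w^4 - 10*w^3 + 5*w^2 + 100*w + 84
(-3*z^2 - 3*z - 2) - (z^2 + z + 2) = -4*z^2 - 4*z - 4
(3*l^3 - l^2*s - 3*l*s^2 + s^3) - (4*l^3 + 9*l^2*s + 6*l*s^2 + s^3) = -l^3 - 10*l^2*s - 9*l*s^2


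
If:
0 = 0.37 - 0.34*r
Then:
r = 1.09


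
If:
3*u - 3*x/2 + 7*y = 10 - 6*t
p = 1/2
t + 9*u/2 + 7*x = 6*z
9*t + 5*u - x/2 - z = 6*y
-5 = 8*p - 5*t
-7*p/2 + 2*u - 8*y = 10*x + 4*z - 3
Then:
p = 1/2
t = 9/5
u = -6273/2440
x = -6291/19520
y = 35857/39040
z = -78243/39040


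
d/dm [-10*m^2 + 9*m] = 9 - 20*m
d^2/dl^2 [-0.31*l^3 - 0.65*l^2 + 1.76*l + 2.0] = -1.86*l - 1.3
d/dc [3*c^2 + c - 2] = 6*c + 1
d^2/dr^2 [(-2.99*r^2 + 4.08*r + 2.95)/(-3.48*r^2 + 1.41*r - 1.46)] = (-5.6843418860808e-14*r^4 - 69.4781999999999*r^3 - 305.503632*r^2 + 211.228344*r + 14.195722)/(42.144192*r^6 - 51.226992*r^5 + 73.799316*r^4 - 45.786789*r^3 + 30.961782*r^2 - 9.016668*r + 3.112136)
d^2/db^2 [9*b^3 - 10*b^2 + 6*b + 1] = 54*b - 20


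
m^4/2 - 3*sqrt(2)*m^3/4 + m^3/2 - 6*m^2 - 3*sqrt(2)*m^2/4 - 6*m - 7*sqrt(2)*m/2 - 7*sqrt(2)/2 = (m/2 + sqrt(2)/2)*(m + 1)*(m - 7*sqrt(2)/2)*(m + sqrt(2))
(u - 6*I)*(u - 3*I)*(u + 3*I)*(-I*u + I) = -I*u^4 - 6*u^3 + I*u^3 + 6*u^2 - 9*I*u^2 - 54*u + 9*I*u + 54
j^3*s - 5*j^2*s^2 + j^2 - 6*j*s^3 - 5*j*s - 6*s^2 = (j - 6*s)*(j + s)*(j*s + 1)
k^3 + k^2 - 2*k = k*(k - 1)*(k + 2)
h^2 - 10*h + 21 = (h - 7)*(h - 3)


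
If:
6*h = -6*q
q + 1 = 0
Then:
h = 1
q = -1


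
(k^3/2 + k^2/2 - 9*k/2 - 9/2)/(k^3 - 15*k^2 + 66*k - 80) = (k^3 + k^2 - 9*k - 9)/(2*(k^3 - 15*k^2 + 66*k - 80))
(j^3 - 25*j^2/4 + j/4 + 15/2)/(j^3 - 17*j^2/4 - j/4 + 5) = (j - 6)/(j - 4)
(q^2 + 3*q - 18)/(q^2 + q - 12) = (q + 6)/(q + 4)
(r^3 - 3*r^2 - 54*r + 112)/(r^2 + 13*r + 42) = (r^2 - 10*r + 16)/(r + 6)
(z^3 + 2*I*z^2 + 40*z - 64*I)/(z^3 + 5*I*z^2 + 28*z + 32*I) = (z - 2*I)/(z + I)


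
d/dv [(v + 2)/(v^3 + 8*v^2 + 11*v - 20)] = (v^3 + 8*v^2 + 11*v - (v + 2)*(3*v^2 + 16*v + 11) - 20)/(v^3 + 8*v^2 + 11*v - 20)^2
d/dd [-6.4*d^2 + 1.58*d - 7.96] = 1.58 - 12.8*d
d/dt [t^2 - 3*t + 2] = 2*t - 3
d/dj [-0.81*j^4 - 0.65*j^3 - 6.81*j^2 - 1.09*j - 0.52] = -3.24*j^3 - 1.95*j^2 - 13.62*j - 1.09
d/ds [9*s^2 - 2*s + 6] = 18*s - 2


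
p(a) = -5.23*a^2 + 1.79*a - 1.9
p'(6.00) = -60.97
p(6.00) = -179.44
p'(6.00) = -60.97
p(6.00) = -179.44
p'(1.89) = -17.98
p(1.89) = -17.20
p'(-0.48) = 6.81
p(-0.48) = -3.96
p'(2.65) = -25.93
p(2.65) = -33.88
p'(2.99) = -29.49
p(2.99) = -43.30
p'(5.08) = -51.35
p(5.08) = -127.77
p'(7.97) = -81.58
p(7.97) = -319.85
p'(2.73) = -26.77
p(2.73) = -35.99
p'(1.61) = -15.05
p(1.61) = -12.57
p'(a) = 1.79 - 10.46*a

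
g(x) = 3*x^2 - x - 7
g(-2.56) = 15.22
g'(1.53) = 8.18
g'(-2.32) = -14.92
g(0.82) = -5.80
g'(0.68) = 3.08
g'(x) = 6*x - 1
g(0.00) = -7.00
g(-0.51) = -5.71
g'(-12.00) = -73.00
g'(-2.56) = -16.36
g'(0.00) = -1.00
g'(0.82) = 3.92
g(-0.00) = -7.00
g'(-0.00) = -1.00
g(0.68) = -6.29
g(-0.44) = -5.98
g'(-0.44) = -3.64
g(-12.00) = 437.00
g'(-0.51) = -4.06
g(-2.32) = 11.47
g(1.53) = -1.51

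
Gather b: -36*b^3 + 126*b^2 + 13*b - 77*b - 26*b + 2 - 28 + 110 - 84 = -36*b^3 + 126*b^2 - 90*b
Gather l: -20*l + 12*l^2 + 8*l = 12*l^2 - 12*l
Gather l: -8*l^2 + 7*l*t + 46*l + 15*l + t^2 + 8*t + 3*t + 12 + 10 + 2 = -8*l^2 + l*(7*t + 61) + t^2 + 11*t + 24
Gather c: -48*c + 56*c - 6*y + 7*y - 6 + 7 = 8*c + y + 1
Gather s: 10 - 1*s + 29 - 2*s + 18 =57 - 3*s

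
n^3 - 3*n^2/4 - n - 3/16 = (n - 3/2)*(n + 1/4)*(n + 1/2)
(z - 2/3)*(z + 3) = z^2 + 7*z/3 - 2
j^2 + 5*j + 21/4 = (j + 3/2)*(j + 7/2)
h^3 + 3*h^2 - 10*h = h*(h - 2)*(h + 5)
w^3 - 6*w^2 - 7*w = w*(w - 7)*(w + 1)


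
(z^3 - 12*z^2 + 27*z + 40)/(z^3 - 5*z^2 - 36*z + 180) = (z^2 - 7*z - 8)/(z^2 - 36)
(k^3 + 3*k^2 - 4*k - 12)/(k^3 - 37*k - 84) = (k^2 - 4)/(k^2 - 3*k - 28)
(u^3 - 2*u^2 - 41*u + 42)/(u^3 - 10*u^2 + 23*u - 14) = (u + 6)/(u - 2)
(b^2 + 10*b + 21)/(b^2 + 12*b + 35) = (b + 3)/(b + 5)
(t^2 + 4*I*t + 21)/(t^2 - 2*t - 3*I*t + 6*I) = (t + 7*I)/(t - 2)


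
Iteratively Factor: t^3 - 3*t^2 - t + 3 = (t - 1)*(t^2 - 2*t - 3) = (t - 1)*(t + 1)*(t - 3)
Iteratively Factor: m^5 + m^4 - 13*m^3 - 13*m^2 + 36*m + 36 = (m - 3)*(m^4 + 4*m^3 - m^2 - 16*m - 12) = (m - 3)*(m + 1)*(m^3 + 3*m^2 - 4*m - 12) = (m - 3)*(m + 1)*(m + 2)*(m^2 + m - 6) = (m - 3)*(m + 1)*(m + 2)*(m + 3)*(m - 2)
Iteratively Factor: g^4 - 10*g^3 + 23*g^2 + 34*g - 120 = (g - 3)*(g^3 - 7*g^2 + 2*g + 40) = (g - 3)*(g + 2)*(g^2 - 9*g + 20) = (g - 4)*(g - 3)*(g + 2)*(g - 5)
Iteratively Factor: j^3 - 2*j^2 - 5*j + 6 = (j - 1)*(j^2 - j - 6) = (j - 1)*(j + 2)*(j - 3)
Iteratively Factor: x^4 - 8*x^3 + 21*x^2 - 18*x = (x - 3)*(x^3 - 5*x^2 + 6*x) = (x - 3)^2*(x^2 - 2*x) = x*(x - 3)^2*(x - 2)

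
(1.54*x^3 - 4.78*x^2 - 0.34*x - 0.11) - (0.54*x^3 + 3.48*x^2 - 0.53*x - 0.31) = 1.0*x^3 - 8.26*x^2 + 0.19*x + 0.2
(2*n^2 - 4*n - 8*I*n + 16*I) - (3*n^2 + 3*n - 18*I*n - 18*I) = -n^2 - 7*n + 10*I*n + 34*I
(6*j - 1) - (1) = 6*j - 2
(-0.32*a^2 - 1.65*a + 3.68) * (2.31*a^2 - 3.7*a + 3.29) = -0.7392*a^4 - 2.6275*a^3 + 13.553*a^2 - 19.0445*a + 12.1072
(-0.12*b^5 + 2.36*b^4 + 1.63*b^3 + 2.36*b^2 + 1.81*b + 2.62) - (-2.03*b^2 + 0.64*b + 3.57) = -0.12*b^5 + 2.36*b^4 + 1.63*b^3 + 4.39*b^2 + 1.17*b - 0.95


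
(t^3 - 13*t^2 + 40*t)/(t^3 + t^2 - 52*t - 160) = t*(t - 5)/(t^2 + 9*t + 20)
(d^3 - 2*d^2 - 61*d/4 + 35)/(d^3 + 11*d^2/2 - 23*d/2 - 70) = (d - 5/2)/(d + 5)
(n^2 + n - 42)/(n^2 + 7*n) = (n - 6)/n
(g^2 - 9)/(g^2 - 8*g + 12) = (g^2 - 9)/(g^2 - 8*g + 12)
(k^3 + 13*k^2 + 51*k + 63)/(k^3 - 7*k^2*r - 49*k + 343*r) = (-k^2 - 6*k - 9)/(-k^2 + 7*k*r + 7*k - 49*r)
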